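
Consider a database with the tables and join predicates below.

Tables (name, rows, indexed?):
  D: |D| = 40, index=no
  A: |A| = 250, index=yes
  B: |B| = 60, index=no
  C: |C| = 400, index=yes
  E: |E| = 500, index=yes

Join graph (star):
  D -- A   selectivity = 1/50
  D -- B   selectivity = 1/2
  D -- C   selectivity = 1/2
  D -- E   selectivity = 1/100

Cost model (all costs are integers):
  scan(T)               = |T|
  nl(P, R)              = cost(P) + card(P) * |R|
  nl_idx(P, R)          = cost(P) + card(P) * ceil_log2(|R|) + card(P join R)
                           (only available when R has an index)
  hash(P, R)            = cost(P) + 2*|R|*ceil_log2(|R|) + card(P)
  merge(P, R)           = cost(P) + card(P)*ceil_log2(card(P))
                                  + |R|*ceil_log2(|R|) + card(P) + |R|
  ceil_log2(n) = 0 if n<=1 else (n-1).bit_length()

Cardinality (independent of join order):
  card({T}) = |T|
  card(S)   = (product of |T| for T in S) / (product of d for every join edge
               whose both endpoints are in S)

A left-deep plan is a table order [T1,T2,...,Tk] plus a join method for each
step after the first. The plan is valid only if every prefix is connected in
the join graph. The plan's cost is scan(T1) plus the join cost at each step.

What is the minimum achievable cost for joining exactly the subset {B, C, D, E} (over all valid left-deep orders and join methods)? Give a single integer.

14720

Selinger DP over subsets of {B,C,D,E}:
  {D}: scan cost=40, card=40
  {B}: scan cost=60, card=60
  {C}: scan cost=400, card=400
  {E}: scan cost=500, card=500
  {BD}: card=1200; try (D,hash)→600, (B,merge)→740, (D,merge)→760, (B,hash)→800, (B,nl)→2440, (D,nl)→2460; best=600 via (D,hash)
  {CD}: card=8000; try (D,hash)→1280, (C,merge)→4320, (D,merge)→4680, (C,hash)→7280, (C,nl_idx)→8400, (C,nl)→16040 …(+1); best=1280 via (D,hash)
  {DE}: card=200; try (E,nl_idx)→600, (D,hash)→1480, (E,merge)→5320, (D,merge)→5780, (E,hash)→9080, (E,nl)→20040 …(+1); best=600 via (E,nl_idx)
  {BCD}: card=240000; try (C,hash)→9000, (B,hash)→10000, (C,merge)→19000, (B,merge)→113700, (C,nl_idx)→251400, (C,nl)→480600 …(+1); best=9000 via (C,hash)
  {BDE}: card=6000; try (B,hash)→1520, (B,merge)→2820, (E,hash)→10800, (B,nl)→12600, (E,nl_idx)→17400, (E,merge)→20000 …(+1); best=1520 via (B,hash)
  {CDE}: card=40000; try (C,merge)→6400, (C,hash)→8000, (E,hash)→18280, (C,nl_idx)→42400, (C,nl)→80600, (E,nl_idx)→113280 …(+2); best=6400 via (C,merge)
  {BCDE}: card=1200000; try (C,hash)→14720, (B,hash)→47120, (C,merge)→89520, (E,hash)→258000, (B,merge)→686820, (C,nl_idx)→1255520 …(+5); best=14720 via (C,hash)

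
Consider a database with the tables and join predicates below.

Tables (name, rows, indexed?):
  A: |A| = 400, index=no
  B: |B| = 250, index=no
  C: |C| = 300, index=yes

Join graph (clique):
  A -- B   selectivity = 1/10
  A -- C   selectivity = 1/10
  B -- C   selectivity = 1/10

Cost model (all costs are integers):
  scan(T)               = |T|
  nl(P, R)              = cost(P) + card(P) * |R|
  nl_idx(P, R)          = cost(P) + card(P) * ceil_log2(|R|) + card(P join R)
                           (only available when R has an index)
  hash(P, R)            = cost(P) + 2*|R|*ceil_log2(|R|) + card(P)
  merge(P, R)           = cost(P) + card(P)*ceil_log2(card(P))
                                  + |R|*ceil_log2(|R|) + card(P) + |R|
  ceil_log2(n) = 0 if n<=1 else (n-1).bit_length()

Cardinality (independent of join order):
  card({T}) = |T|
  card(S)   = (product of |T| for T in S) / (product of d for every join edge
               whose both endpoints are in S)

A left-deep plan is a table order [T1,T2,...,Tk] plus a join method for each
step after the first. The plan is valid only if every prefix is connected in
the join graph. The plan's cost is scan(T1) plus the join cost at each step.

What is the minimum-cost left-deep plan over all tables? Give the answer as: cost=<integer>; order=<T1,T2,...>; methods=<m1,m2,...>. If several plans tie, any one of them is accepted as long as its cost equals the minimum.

cost=19300; order=C,B,A; methods=hash,hash

Selinger DP (subsets sized 1..n):
  {A}: scan cost=400, card=400
  {B}: scan cost=250, card=250
  {C}: scan cost=300, card=300
  {AB}: card=10000; try (B,hash)→4800, (A,merge)→6500, (B,merge)→6650, (A,hash)→7700, (A,nl)→100250, (B,nl)→100400; best=4800 via (B,hash)
  {AC}: card=12000; try (C,hash)→6200, (A,merge)→7300, (C,merge)→7400, (A,hash)→7800, (C,nl_idx)→16000, (A,nl)→120300 …(+1); best=6200 via (C,hash)
  {BC}: card=7500; try (B,hash)→4600, (C,merge)→5500, (B,merge)→5550, (C,hash)→5900, (C,nl_idx)→10000, (C,nl)→75250 …(+1); best=4600 via (B,hash)
  {ABC}: card=30000; try (A,hash)→19300, (C,hash)→20200, (B,hash)→22200, (A,merge)→113600, (C,nl_idx)→124800, (C,merge)→157800 …(+4); best=19300 via (A,hash)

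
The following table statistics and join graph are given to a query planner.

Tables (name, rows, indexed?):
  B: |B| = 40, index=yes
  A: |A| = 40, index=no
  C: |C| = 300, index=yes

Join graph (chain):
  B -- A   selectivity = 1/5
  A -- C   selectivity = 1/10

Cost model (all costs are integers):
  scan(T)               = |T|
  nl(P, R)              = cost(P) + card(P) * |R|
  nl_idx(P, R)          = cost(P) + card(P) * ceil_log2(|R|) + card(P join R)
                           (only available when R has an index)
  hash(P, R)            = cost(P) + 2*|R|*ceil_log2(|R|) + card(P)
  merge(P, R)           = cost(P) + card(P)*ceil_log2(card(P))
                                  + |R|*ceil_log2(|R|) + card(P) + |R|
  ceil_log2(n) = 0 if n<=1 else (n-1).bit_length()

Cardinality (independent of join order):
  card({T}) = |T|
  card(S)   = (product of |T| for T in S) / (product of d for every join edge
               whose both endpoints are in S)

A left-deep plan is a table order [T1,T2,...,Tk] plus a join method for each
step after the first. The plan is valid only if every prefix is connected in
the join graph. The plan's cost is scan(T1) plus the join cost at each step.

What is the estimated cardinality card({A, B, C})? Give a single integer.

Tables in S: A(40), B(40), C(300)
Edges inside S: B-A(d=5), A-C(d=10)
numerator = 40 * 40 * 300 = 480000
denominator = 5 * 10 = 50
card(S) = 480000 / 50 = 9600

9600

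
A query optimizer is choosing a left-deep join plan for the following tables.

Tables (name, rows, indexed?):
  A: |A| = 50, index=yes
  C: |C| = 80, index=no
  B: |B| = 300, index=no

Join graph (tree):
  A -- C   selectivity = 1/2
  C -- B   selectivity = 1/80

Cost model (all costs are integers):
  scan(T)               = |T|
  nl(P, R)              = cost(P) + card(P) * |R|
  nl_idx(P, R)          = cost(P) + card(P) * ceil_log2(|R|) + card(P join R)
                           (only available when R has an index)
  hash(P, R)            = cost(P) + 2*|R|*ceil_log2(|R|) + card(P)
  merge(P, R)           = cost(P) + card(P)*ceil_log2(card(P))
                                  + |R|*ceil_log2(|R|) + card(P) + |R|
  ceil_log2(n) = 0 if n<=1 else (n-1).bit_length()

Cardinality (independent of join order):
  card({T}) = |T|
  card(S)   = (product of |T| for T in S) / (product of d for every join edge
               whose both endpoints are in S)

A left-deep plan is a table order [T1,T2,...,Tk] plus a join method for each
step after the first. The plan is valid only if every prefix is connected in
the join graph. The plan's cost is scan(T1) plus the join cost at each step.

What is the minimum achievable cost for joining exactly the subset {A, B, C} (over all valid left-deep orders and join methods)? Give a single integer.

2620

Selinger DP over subsets of {A,B,C}:
  {A}: scan cost=50, card=50
  {C}: scan cost=80, card=80
  {B}: scan cost=300, card=300
  {AC}: card=2000; try (A,hash)→760, (C,merge)→1040, (A,merge)→1070, (C,hash)→1220, (A,nl_idx)→2560, (C,nl)→4050 …(+1); best=760 via (A,hash)
  {BC}: card=300; try (C,hash)→1720, (B,merge)→3720, (C,merge)→3940, (B,hash)→5560, (B,nl)→24080, (C,nl)→24300; best=1720 via (C,hash)
  {ABC}: card=7500; try (A,hash)→2620, (A,merge)→5070, (B,hash)→8160, (A,nl_idx)→11020, (A,nl)→16720, (B,merge)→27760 …(+1); best=2620 via (A,hash)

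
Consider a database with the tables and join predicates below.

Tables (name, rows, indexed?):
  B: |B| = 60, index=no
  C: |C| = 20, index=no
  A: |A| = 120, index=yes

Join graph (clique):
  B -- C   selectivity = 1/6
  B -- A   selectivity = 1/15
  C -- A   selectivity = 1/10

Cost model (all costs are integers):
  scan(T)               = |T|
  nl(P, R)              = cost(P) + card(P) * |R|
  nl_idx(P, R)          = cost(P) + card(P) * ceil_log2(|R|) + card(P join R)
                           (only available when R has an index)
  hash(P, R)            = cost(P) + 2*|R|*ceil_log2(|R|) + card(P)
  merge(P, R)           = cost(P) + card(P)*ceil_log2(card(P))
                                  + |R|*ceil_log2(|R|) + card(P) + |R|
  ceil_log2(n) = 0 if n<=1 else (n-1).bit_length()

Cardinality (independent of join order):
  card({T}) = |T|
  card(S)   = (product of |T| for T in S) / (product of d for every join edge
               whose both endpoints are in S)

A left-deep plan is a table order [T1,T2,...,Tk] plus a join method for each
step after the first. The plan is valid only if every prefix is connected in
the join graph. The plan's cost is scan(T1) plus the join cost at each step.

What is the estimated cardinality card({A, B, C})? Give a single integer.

160

Tables in S: A(120), B(60), C(20)
Edges inside S: B-C(d=6), B-A(d=15), C-A(d=10)
numerator = 120 * 60 * 20 = 144000
denominator = 6 * 15 * 10 = 900
card(S) = 144000 / 900 = 160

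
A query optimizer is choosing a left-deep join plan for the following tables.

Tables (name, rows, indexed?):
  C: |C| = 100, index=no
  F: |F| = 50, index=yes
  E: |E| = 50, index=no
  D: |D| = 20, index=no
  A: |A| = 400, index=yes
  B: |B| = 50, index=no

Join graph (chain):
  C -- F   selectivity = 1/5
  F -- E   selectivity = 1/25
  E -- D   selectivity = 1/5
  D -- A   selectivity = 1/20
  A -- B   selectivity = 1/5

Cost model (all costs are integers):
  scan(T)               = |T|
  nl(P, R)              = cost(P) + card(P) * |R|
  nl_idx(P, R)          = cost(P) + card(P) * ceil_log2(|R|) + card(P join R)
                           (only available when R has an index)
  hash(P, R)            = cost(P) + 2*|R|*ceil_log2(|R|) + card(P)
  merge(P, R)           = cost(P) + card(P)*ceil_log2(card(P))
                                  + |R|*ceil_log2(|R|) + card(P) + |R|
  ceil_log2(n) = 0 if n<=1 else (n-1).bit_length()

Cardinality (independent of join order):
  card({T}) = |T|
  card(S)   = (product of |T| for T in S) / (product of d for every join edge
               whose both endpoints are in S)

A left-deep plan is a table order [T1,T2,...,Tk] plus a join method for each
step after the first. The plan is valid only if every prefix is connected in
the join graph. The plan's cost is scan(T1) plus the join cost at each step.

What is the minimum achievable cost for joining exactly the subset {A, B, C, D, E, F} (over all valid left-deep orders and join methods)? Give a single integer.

96200

Selinger DP over subsets of {A,B,C,D,E,F}:
  {C}: scan cost=100, card=100
  {F}: scan cost=50, card=50
  {E}: scan cost=50, card=50
  {D}: scan cost=20, card=20
  {A}: scan cost=400, card=400
  {B}: scan cost=50, card=50
  {CF}: card=1000; try (F,hash)→800, (C,merge)→1200, (F,merge)→1250, (C,hash)→1500, (F,nl_idx)→1700, (C,nl)→5050 …(+1); best=800 via (F,hash)
  {EF}: card=100; try (F,nl_idx)→450, (F,hash)→700, (E,hash)→700, (F,merge)→750, (E,merge)→750, (F,nl)→2550 …(+1); best=450 via (F,nl_idx)
  {DE}: card=200; try (D,hash)→300, (E,merge)→490, (D,merge)→520, (E,hash)→640, (E,nl)→1020, (D,nl)→1050; best=300 via (D,hash)
  {AD}: card=400; try (A,nl_idx)→600, (D,hash)→1000, (A,merge)→4140, (D,merge)→4520, (A,hash)→7240, (A,nl)→8020 …(+1); best=600 via (A,nl_idx)
  {AB}: card=4000; try (B,hash)→1400, (A,merge)→4400, (A,nl_idx)→4500, (B,merge)→4750, (A,hash)→7300, (A,nl)→20050 …(+1); best=1400 via (B,hash)
  {CEF}: card=2000; try (C,hash)→1950, (C,merge)→2050, (E,hash)→2400, (C,nl)→10450, (E,merge)→12150, (E,nl)→50800; best=1950 via (C,hash)
  {DEF}: card=400; try (D,hash)→750, (F,hash)→1100, (D,merge)→1370, (F,nl_idx)→1900, (F,merge)→2450, (D,nl)→2450 …(+1); best=750 via (D,hash)
  {ADE}: card=4000; try (E,hash)→1600, (E,merge)→4950, (A,merge)→6100, (A,nl_idx)→6100, (A,hash)→7700, (E,nl)→20600 …(+1); best=1600 via (E,hash)
  {ABD}: card=4000; try (B,hash)→1600, (B,merge)→4950, (D,hash)→5600, (B,nl)→20600, (D,merge)→53520, (D,nl)→81400; best=1600 via (B,hash)
  {CDEF}: card=8000; try (C,hash)→2550, (D,hash)→4150, (C,merge)→5550, (D,merge)→26070, (C,nl)→40750, (D,nl)→41950; best=2550 via (C,hash)
  {ADEF}: card=8000; try (F,hash)→6200, (A,hash)→8350, (A,merge)→8750, (A,nl_idx)→12350, (F,nl_idx)→33600, (F,merge)→53950 …(+2); best=6200 via (F,hash)
  {ABDE}: card=40000; try (E,hash)→6200, (B,hash)→6200, (E,merge)→53950, (B,merge)→53950, (E,nl)→201600, (B,nl)→201600; best=6200 via (E,hash)
  {ACDEF}: card=160000; try (C,hash)→15600, (A,hash)→17750, (A,merge)→118550, (C,merge)→119000, (A,nl_idx)→234550, (C,nl)→806200 …(+1); best=15600 via (C,hash)
  {ABDEF}: card=80000; try (B,hash)→14800, (F,hash)→46800, (B,merge)→118550, (F,nl_idx)→326200, (B,nl)→406200, (F,merge)→686550 …(+1); best=14800 via (B,hash)
  {ABCDEF}: card=1600000; try (C,hash)→96200, (B,hash)→176200, (C,merge)→1455600, (B,merge)→3055950, (C,nl)→8014800, (B,nl)→8015600; best=96200 via (C,hash)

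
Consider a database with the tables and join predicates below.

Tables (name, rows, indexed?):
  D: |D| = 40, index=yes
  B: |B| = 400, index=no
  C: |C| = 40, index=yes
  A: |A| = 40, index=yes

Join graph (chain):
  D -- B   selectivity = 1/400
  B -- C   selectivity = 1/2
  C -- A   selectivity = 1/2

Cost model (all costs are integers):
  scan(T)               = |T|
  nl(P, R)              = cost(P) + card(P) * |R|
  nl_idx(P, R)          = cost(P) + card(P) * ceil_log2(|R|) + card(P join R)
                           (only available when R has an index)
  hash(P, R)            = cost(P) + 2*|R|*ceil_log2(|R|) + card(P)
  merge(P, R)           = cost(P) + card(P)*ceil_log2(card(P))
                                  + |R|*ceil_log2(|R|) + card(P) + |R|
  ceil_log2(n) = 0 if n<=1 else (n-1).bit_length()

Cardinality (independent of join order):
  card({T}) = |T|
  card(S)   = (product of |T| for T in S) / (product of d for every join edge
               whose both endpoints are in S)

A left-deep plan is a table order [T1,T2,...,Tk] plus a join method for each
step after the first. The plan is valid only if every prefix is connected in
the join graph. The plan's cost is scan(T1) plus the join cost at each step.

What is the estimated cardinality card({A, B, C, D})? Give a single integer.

Tables in S: A(40), B(400), C(40), D(40)
Edges inside S: D-B(d=400), B-C(d=2), C-A(d=2)
numerator = 40 * 400 * 40 * 40 = 25600000
denominator = 400 * 2 * 2 = 1600
card(S) = 25600000 / 1600 = 16000

16000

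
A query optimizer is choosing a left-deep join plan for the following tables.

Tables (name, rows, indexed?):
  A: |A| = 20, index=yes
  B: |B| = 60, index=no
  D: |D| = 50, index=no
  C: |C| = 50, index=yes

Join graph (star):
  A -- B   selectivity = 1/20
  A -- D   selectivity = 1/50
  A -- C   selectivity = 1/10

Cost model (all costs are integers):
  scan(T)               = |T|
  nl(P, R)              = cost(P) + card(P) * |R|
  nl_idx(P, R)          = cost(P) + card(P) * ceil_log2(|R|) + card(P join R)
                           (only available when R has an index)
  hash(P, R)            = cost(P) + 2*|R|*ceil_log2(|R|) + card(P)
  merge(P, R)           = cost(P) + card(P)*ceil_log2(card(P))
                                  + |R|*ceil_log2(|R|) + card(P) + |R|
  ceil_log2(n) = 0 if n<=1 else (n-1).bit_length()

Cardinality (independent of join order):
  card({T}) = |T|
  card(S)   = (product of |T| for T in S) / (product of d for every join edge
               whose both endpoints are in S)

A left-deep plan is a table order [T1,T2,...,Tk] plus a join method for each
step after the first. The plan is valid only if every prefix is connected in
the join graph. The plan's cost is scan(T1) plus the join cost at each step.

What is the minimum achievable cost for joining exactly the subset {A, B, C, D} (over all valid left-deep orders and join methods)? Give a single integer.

Selinger DP over subsets of {A,B,C,D}:
  {A}: scan cost=20, card=20
  {B}: scan cost=60, card=60
  {D}: scan cost=50, card=50
  {C}: scan cost=50, card=50
  {AB}: card=60; try (A,hash)→320, (A,nl_idx)→420, (B,merge)→560, (A,merge)→600, (B,hash)→760, (B,nl)→1220 …(+1); best=320 via (A,hash)
  {AD}: card=20; try (A,hash)→300, (A,nl_idx)→320, (D,merge)→490, (A,merge)→520, (D,hash)→640, (D,nl)→1020 …(+1); best=300 via (A,hash)
  {AC}: card=100; try (C,nl_idx)→240, (A,hash)→300, (A,nl_idx)→400, (C,merge)→490, (A,merge)→520, (C,hash)→640 …(+2); best=240 via (C,nl_idx)
  {ABD}: card=60; try (B,merge)→840, (D,hash)→980, (B,hash)→1040, (D,merge)→1090, (B,nl)→1500, (D,nl)→3320; best=840 via (B,merge)
  {ABC}: card=300; try (C,hash)→980, (C,nl_idx)→980, (B,hash)→1060, (C,merge)→1090, (B,merge)→1460, (C,nl)→3320 …(+1); best=980 via (C,hash)
  {ACD}: card=100; try (C,nl_idx)→520, (C,merge)→770, (C,hash)→920, (D,hash)→940, (C,nl)→1300, (D,merge)→1390 …(+1); best=520 via (C,nl_idx)
  {ABCD}: card=300; try (B,hash)→1340, (C,hash)→1500, (C,nl_idx)→1500, (C,merge)→1610, (B,merge)→1740, (D,hash)→1880 …(+4); best=1340 via (B,hash)

1340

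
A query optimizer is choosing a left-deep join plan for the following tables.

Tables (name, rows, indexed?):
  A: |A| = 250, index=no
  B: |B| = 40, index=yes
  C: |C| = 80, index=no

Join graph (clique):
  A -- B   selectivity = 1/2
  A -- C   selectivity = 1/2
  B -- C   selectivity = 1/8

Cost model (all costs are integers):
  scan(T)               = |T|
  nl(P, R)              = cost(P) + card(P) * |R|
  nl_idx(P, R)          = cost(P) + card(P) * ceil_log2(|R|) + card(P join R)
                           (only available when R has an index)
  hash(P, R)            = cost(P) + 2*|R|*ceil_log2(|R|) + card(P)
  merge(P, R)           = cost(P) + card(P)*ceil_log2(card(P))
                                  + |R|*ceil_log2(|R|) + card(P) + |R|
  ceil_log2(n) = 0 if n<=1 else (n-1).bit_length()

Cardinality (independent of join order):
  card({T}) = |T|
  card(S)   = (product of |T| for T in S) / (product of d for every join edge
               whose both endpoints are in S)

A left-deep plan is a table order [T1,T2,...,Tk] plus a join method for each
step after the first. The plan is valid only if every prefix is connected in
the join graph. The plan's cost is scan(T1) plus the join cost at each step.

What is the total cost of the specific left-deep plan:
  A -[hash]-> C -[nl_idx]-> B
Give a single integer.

step 1: scan A: cost=250, card=250
step 2: join C via hash
    card(P join C) = 250*80/(2) = 10000
    cost = 250 + 2*80*7 + 250 = 1620
step 3: join B via nl_idx
    card(P join B) = 10000*40/(2*8) = 25000
    cost = 1620 + 10000*6 + 25000 = 86620

86620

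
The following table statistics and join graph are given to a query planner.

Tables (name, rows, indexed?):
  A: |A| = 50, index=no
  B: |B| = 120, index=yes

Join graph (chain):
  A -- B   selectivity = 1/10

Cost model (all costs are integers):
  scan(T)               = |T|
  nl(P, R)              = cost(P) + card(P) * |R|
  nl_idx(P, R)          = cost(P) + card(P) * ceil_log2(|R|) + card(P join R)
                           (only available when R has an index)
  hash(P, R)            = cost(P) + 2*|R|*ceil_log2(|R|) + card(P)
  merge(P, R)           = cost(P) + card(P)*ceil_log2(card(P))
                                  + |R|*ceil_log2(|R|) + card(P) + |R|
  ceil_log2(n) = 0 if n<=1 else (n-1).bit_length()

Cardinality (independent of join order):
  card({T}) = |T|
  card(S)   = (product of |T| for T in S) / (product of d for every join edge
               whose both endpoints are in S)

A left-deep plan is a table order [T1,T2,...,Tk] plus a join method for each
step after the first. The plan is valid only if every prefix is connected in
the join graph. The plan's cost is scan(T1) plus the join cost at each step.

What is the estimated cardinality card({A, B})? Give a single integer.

Tables in S: A(50), B(120)
Edges inside S: A-B(d=10)
numerator = 50 * 120 = 6000
denominator = 10 = 10
card(S) = 6000 / 10 = 600

600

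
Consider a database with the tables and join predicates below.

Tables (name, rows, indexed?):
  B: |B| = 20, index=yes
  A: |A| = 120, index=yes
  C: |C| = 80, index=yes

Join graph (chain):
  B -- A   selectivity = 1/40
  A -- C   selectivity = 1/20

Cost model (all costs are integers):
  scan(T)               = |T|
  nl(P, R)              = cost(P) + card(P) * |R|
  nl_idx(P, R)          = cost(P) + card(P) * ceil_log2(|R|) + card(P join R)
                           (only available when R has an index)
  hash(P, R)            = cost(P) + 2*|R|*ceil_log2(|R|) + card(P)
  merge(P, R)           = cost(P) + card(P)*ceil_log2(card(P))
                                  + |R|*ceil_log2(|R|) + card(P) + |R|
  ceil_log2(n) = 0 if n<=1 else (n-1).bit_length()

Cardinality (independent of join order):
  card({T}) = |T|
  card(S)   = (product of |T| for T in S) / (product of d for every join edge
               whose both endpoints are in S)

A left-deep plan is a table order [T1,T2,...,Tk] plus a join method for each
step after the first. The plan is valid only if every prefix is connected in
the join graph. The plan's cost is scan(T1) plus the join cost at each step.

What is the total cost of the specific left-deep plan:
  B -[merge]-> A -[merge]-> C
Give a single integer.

2160

step 1: scan B: cost=20, card=20
step 2: join A via merge
    card(P join A) = 20*120/(40) = 60
    cost = 20 + 20*5 + 120*7 + 20 + 120 = 1100
step 3: join C via merge
    card(P join C) = 60*80/(20) = 240
    cost = 1100 + 60*6 + 80*7 + 60 + 80 = 2160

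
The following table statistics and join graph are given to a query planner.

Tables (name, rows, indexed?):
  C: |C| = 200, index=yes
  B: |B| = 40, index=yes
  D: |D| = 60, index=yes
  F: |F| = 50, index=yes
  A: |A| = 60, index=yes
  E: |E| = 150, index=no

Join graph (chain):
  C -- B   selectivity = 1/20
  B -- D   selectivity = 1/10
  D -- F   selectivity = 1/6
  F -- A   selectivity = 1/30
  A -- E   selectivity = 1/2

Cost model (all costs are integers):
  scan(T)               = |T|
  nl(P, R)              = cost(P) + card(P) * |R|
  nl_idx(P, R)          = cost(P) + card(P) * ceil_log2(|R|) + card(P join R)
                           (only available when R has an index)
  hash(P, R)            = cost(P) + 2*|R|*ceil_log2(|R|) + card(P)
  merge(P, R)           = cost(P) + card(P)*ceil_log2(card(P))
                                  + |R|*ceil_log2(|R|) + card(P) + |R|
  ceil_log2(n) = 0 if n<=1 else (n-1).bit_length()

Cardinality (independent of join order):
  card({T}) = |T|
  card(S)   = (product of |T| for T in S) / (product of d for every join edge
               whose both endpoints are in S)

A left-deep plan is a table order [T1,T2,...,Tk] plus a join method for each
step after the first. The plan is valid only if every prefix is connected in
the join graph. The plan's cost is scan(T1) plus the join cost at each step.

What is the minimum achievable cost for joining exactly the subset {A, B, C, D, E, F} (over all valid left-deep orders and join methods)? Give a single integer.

Selinger DP over subsets of {A,B,C,D,E,F}:
  {C}: scan cost=200, card=200
  {B}: scan cost=40, card=40
  {D}: scan cost=60, card=60
  {F}: scan cost=50, card=50
  {A}: scan cost=60, card=60
  {E}: scan cost=150, card=150
  {BC}: card=400; try (C,nl_idx)→760, (B,hash)→880, (B,nl_idx)→1800, (C,merge)→2120, (B,merge)→2280, (C,hash)→3280 …(+2); best=760 via (C,nl_idx)
  {BD}: card=240; try (D,nl_idx)→520, (B,hash)→600, (B,nl_idx)→660, (D,merge)→740, (B,merge)→760, (D,hash)→800 …(+2); best=520 via (D,nl_idx)
  {DF}: card=500; try (F,hash)→720, (D,hash)→820, (D,merge)→820, (F,merge)→830, (D,nl_idx)→850, (F,nl_idx)→920 …(+2); best=720 via (F,hash)
  {AF}: card=100; try (A,nl_idx)→450, (F,nl_idx)→520, (F,hash)→720, (A,hash)→820, (A,merge)→820, (F,merge)→830 …(+2); best=450 via (A,nl_idx)
  {AE}: card=4500; try (A,hash)→1020, (E,merge)→1830, (A,merge)→1920, (E,hash)→2520, (A,nl_idx)→5550, (E,nl)→9060 …(+1); best=1020 via (A,hash)
  {BCD}: card=2400; try (D,hash)→1880, (C,hash)→3960, (C,merge)→4480, (C,nl_idx)→4840, (D,merge)→5180, (D,nl_idx)→5560 …(+2); best=1880 via (D,hash)
  {BDF}: card=2000; try (F,hash)→1360, (B,hash)→1700, (F,merge)→3030, (F,nl_idx)→3960, (B,nl_idx)→5720, (B,merge)→6000 …(+2); best=1360 via (F,hash)
  {ADF}: card=1000; try (D,hash)→1270, (D,merge)→1670, (A,hash)→1940, (D,nl_idx)→2050, (A,nl_idx)→4720, (A,merge)→6140 …(+2); best=1270 via (D,hash)
  {AEF}: card=7500; try (E,merge)→2600, (E,hash)→2950, (F,hash)→6120, (E,nl)→15450, (F,nl_idx)→35520, (F,merge)→64370 …(+1); best=2600 via (E,merge)
  {BCDF}: card=20000; try (F,hash)→4880, (C,hash)→6560, (C,merge)→27160, (F,merge)→33430, (F,nl_idx)→36280, (C,nl_idx)→37360 …(+2); best=4880 via (F,hash)
  {ABDF}: card=4000; try (B,hash)→2750, (A,hash)→4080, (B,nl_idx)→11270, (B,merge)→12550, (A,nl_idx)→17360, (A,merge)→25780 …(+2); best=2750 via (B,hash)
  {ADEF}: card=75000; try (E,hash)→4670, (D,hash)→10820, (E,merge)→13620, (D,merge)→108020, (D,nl_idx)→122600, (E,nl)→151270 …(+1); best=4670 via (E,hash)
  {ABCDF}: card=40000; try (C,hash)→9950, (A,hash)→25600, (C,merge)→56550, (C,nl_idx)→74750, (A,nl_idx)→164880, (A,merge)→325300 …(+2); best=9950 via (C,hash)
  {ABDEF}: card=300000; try (E,hash)→9150, (E,merge)→56100, (B,hash)→80150, (E,nl)→602750, (B,nl_idx)→754670, (B,merge)→1354950 …(+1); best=9150 via (E,hash)
  {ABCDEF}: card=3000000; try (E,hash)→52350, (C,hash)→312350, (E,merge)→691300, (C,nl_idx)→5409150, (E,nl)→6009950, (C,merge)→6010950 …(+1); best=52350 via (E,hash)

52350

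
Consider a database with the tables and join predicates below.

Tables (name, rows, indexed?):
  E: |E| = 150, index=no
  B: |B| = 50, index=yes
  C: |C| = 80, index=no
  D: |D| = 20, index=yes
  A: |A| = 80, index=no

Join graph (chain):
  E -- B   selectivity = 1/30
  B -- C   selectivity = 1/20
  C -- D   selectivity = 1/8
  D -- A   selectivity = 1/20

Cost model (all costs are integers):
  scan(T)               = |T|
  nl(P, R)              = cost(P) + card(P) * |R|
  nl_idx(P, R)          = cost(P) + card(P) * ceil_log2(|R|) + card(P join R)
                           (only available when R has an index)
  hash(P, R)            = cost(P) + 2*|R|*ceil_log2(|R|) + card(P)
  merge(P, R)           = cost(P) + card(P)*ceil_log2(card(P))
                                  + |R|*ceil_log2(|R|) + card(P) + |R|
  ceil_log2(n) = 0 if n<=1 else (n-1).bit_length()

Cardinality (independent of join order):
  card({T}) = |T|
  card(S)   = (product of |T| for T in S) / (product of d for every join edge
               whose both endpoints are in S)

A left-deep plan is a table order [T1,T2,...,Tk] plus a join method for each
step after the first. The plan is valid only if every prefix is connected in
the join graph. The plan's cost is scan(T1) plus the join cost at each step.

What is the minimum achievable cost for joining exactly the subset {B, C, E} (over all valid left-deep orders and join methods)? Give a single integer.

2270

Selinger DP over subsets of {B,C,E}:
  {E}: scan cost=150, card=150
  {B}: scan cost=50, card=50
  {C}: scan cost=80, card=80
  {BE}: card=250; try (B,hash)→900, (B,nl_idx)→1300, (E,merge)→1750, (B,merge)→1850, (E,hash)→2500, (E,nl)→7550 …(+1); best=900 via (B,hash)
  {BC}: card=200; try (B,hash)→760, (B,nl_idx)→760, (C,merge)→1040, (B,merge)→1070, (C,hash)→1220, (C,nl)→4050 …(+1); best=760 via (B,hash)
  {BCE}: card=1000; try (C,hash)→2270, (E,hash)→3360, (C,merge)→3790, (E,merge)→3910, (C,nl)→20900, (E,nl)→30760; best=2270 via (C,hash)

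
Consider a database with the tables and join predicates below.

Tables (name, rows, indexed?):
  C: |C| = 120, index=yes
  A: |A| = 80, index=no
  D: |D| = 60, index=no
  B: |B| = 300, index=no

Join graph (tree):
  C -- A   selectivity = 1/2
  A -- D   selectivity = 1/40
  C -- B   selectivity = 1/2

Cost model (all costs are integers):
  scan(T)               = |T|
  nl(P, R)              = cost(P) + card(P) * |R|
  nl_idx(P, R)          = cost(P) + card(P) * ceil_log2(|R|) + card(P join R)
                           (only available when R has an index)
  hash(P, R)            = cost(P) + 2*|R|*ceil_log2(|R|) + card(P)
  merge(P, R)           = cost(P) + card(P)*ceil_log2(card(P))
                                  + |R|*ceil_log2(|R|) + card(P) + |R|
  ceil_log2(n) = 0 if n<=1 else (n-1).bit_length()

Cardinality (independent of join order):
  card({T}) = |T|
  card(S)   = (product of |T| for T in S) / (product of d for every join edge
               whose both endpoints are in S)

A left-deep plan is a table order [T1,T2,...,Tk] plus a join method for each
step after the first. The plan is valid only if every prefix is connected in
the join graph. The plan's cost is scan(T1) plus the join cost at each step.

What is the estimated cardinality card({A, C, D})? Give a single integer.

7200

Tables in S: A(80), C(120), D(60)
Edges inside S: C-A(d=2), A-D(d=40)
numerator = 80 * 120 * 60 = 576000
denominator = 2 * 40 = 80
card(S) = 576000 / 80 = 7200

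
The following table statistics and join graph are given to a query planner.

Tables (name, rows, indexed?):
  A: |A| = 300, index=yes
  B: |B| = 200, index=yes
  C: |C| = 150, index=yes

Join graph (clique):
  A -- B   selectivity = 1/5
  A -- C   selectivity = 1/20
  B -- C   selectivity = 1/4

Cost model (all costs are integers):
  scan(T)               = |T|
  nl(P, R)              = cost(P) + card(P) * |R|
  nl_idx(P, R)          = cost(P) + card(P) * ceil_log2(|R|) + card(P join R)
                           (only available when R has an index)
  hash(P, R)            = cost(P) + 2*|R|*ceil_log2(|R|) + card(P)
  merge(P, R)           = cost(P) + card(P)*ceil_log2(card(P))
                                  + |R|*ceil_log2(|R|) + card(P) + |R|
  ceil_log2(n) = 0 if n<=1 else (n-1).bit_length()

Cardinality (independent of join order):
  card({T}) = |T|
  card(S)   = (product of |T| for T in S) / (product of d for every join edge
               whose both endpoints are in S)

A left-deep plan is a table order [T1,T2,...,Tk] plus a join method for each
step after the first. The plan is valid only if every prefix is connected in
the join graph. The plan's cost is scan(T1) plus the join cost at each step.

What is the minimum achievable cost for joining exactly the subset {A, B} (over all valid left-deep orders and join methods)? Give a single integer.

3800

Selinger DP over subsets of {A,B}:
  {A}: scan cost=300, card=300
  {B}: scan cost=200, card=200
  {AB}: card=12000; try (B,hash)→3800, (A,merge)→5000, (B,merge)→5100, (A,hash)→5800, (A,nl_idx)→14000, (B,nl_idx)→14700 …(+2); best=3800 via (B,hash)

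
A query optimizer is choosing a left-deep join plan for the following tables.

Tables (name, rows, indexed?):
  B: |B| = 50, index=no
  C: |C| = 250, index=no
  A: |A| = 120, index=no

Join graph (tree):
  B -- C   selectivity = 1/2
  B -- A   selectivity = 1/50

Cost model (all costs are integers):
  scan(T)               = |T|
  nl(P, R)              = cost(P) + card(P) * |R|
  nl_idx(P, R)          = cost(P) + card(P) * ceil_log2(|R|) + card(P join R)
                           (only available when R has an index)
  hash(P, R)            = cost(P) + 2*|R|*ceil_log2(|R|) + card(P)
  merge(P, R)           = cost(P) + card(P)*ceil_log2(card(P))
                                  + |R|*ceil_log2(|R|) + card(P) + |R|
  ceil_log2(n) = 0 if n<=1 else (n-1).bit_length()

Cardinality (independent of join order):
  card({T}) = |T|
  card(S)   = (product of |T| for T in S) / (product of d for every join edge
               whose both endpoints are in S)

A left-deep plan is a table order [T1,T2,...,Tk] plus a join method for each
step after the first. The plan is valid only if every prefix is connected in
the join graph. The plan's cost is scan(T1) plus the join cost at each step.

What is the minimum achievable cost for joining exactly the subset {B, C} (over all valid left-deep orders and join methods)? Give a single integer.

Selinger DP over subsets of {B,C}:
  {B}: scan cost=50, card=50
  {C}: scan cost=250, card=250
  {BC}: card=6250; try (B,hash)→1100, (C,merge)→2650, (B,merge)→2850, (C,hash)→4100, (C,nl)→12550, (B,nl)→12750; best=1100 via (B,hash)

1100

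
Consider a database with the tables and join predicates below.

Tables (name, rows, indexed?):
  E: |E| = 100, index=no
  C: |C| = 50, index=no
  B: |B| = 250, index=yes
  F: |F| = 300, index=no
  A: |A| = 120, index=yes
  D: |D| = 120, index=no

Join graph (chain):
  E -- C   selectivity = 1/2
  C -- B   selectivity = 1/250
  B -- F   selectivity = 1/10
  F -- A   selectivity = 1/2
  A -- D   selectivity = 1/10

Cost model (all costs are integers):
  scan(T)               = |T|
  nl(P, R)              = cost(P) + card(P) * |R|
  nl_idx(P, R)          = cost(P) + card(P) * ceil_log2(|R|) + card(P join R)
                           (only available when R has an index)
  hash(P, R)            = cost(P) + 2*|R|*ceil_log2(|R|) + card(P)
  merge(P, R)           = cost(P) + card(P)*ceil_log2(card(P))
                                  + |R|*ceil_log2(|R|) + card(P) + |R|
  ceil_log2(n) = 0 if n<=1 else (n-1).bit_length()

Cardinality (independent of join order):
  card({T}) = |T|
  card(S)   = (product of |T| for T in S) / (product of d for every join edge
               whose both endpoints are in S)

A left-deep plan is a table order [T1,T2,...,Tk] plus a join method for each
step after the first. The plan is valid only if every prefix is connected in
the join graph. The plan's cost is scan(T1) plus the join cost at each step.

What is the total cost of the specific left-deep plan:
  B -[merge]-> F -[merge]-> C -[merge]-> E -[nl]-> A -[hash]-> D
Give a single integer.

13631330

step 1: scan B: cost=250, card=250
step 2: join F via merge
    card(P join F) = 250*300/(10) = 7500
    cost = 250 + 250*8 + 300*9 + 250 + 300 = 5500
step 3: join C via merge
    card(P join C) = 7500*50/(250) = 1500
    cost = 5500 + 7500*13 + 50*6 + 7500 + 50 = 110850
step 4: join E via merge
    card(P join E) = 1500*100/(2) = 75000
    cost = 110850 + 1500*11 + 100*7 + 1500 + 100 = 129650
step 5: join A via nl
    card(P join A) = 75000*120/(2) = 4500000
    cost = 129650 + 75000*120 = 9129650
step 6: join D via hash
    card(P join D) = 4500000*120/(10) = 54000000
    cost = 9129650 + 2*120*7 + 4500000 = 13631330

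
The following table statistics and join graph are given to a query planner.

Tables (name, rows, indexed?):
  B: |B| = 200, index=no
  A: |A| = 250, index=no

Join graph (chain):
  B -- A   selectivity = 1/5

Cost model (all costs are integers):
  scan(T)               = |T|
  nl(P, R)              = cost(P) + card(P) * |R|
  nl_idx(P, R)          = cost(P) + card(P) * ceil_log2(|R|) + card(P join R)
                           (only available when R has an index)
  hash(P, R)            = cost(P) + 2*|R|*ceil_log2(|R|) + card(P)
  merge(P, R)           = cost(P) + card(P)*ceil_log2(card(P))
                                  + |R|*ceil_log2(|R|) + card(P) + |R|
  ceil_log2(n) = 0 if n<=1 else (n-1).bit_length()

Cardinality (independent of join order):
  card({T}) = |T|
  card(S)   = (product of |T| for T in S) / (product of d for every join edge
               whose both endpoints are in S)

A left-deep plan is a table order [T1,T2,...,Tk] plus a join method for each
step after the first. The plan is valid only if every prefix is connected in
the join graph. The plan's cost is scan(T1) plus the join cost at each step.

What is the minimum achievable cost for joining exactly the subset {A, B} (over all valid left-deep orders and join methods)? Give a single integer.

3700

Selinger DP over subsets of {A,B}:
  {B}: scan cost=200, card=200
  {A}: scan cost=250, card=250
  {AB}: card=10000; try (B,hash)→3700, (A,merge)→4250, (B,merge)→4300, (A,hash)→4400, (A,nl)→50200, (B,nl)→50250; best=3700 via (B,hash)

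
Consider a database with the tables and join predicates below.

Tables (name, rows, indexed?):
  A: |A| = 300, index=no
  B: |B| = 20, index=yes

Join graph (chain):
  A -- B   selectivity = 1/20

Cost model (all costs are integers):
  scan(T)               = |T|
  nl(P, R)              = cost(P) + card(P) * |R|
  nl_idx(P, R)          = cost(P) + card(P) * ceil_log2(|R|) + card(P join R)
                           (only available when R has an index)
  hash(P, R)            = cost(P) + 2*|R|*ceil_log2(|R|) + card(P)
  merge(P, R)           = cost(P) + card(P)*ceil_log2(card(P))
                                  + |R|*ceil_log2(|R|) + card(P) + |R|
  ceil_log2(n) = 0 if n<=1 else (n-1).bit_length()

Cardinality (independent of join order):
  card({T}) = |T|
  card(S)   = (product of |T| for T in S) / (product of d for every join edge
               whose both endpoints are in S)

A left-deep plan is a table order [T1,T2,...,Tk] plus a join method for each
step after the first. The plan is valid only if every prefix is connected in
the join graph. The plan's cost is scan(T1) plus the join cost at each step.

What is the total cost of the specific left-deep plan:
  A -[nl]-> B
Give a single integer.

step 1: scan A: cost=300, card=300
step 2: join B via nl
    card(P join B) = 300*20/(20) = 300
    cost = 300 + 300*20 = 6300

6300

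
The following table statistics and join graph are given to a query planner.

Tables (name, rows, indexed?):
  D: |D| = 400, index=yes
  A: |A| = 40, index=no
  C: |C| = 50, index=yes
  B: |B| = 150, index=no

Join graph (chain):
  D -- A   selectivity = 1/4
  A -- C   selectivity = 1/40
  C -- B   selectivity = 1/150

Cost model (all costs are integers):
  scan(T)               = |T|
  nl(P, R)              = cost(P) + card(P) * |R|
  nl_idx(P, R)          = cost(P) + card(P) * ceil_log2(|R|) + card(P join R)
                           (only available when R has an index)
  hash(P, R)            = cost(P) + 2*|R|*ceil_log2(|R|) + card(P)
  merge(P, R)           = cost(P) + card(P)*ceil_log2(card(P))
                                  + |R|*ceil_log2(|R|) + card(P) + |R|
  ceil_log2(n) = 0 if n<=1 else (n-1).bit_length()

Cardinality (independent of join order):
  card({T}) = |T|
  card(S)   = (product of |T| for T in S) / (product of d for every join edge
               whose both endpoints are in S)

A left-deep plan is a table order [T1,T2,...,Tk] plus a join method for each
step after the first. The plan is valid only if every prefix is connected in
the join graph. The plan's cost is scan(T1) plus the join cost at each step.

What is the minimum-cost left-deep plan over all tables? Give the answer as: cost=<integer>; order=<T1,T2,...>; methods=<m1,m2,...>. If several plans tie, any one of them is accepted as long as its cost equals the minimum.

Selinger DP (subsets sized 1..n):
  {D}: scan cost=400, card=400
  {A}: scan cost=40, card=40
  {C}: scan cost=50, card=50
  {B}: scan cost=150, card=150
  {AD}: card=4000; try (A,hash)→1280, (D,merge)→4320, (D,nl_idx)→4400, (A,merge)→4680, (D,hash)→7280, (D,nl)→16040 …(+1); best=1280 via (A,hash)
  {AC}: card=50; try (C,nl_idx)→330, (A,hash)→580, (C,merge)→670, (C,hash)→680, (A,merge)→680, (C,nl)→2040 …(+1); best=330 via (C,nl_idx)
  {BC}: card=50; try (C,hash)→900, (C,nl_idx)→1100, (B,merge)→1750, (C,merge)→1850, (B,hash)→2500, (B,nl)→7550 …(+1); best=900 via (C,hash)
  {ACD}: card=5000; try (D,merge)→4680, (D,nl_idx)→5780, (C,hash)→5880, (D,hash)→7580, (D,nl)→20330, (C,nl_idx)→30280 …(+2); best=4680 via (D,merge)
  {ABC}: card=50; try (A,hash)→1430, (A,merge)→1530, (B,merge)→2030, (B,hash)→2780, (A,nl)→2900, (B,nl)→7830; best=1430 via (A,hash)
  {ABCD}: card=5000; try (D,merge)→5780, (D,nl_idx)→6880, (D,hash)→8680, (B,hash)→12080, (D,nl)→21430, (B,merge)→76030 …(+1); best=5780 via (D,merge)

cost=5780; order=B,C,A,D; methods=hash,hash,merge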